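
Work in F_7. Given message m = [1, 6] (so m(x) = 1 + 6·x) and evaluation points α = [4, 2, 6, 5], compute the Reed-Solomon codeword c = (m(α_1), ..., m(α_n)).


c = [4, 6, 2, 3]

Message polynomial: m(x) = 1 + 6·x (mod 7).
For each evaluation point α_i, compute m(α_i) mod 7:
  α_1 = 4: Horner steps 6 → 4, so m(4) = 4.
  α_2 = 2: Horner steps 6 → 6, so m(2) = 6.
  α_3 = 6: Horner steps 6 → 2, so m(6) = 2.
  α_4 = 5: Horner steps 6 → 3, so m(5) = 3.
Codeword c = [4, 6, 2, 3] ∈ F_7^4.


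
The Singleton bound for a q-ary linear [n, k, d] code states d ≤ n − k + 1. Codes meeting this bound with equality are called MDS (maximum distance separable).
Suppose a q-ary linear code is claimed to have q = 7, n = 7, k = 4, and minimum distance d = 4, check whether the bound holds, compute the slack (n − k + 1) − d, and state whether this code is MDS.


Singleton RHS = n − k + 1 = 4, slack = 0, bound satisfied, MDS.

Singleton bound: d ≤ n − k + 1.
Here n = 7, k = 4, so n − k + 1 = 4.
Given d = 4, check d ≤ 4: YES.
Slack = (n − k + 1) − d = 0.
The code is MDS (slack = 0).
Description: the claimed parameters are [7, 4, 4]_7; such a code would be MDS (meets Singleton bound).


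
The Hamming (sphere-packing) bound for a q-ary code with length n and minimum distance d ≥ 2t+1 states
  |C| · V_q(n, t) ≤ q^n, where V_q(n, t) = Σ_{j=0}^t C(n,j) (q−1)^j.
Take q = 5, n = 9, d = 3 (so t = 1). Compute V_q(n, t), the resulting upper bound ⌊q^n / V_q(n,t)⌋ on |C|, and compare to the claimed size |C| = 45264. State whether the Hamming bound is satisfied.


V_q(n, t) = 37, q^n = 1953125, Hamming bound = 52787, |C| = 45264 ≤ bound (satisfied).

Step 1: Compute V_q(n, t) = Σ_{j=0}^1 C(n, j) (q−1)^j.
  j = 0: C(9,0)·(4)^0 = 1·1 = 1.
  j = 1: C(9,1)·(4)^1 = 9·4 = 36.
  V_q(n, t) = 1 + 36 = 37.
Step 2: q^n = 5^9 = 1953125.
Step 3: Hamming bound ⌊q^n / V_q(n,t)⌋ = ⌊1953125/37⌋ = 52787.
Step 4: Compare |C| = 45264 to 52787: satisfied.
The claimed |C| lies below the Hamming bound.


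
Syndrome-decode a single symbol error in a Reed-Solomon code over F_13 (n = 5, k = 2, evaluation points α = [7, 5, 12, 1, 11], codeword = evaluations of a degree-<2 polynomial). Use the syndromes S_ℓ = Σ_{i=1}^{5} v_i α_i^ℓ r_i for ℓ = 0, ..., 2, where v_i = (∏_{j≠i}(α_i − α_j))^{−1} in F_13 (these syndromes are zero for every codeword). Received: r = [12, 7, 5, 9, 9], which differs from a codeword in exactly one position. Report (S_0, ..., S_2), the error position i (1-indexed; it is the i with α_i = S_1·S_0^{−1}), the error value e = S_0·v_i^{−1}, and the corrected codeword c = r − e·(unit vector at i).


S = (12, 12, 12), error at position 4, error magnitude e = 12, c = [12, 7, 5, 10, 9].

Step 1: column multipliers v_i = (∏_{j≠i}(α_i − α_j))^{−1} mod 13.
  i = 1 (α = 7): (7−5)(7−12)(7−1)(7−11) = 2·(−5)·6·(−4) = 240 ≡ 6, so v_1 = 6^{−1} = 11 (mod 13).
  i = 2 (α = 5): (5−7)(5−12)(5−1)(5−11) = (−2)·(−7)·4·(−6) = −336 ≡ 2, so v_2 = 2^{−1} = 7 (mod 13).
  i = 3 (α = 12): (12−7)(12−5)(12−1)(12−11) = 5·7·11·1 = 385 ≡ 8, so v_3 = 8^{−1} = 5 (mod 13).
  i = 4 (α = 1): (1−7)(1−5)(1−12)(1−11) = (−6)·(−4)·(−11)·(−10) = 2640 ≡ 1, so v_4 = 1^{−1} = 1 (mod 13).
  i = 5 (α = 11): (11−7)(11−5)(11−12)(11−1) = 4·6·(−1)·10 = −240 ≡ 7, so v_5 = 7^{−1} = 2 (mod 13).
  v = [11, 7, 5, 1, 2].
Step 2: syndromes of r = [12, 7, 5, 9, 9] (all sums mod 13).
  S_0 = Σ v_i r_i = 11·12 + 7·7 + 5·5 + 1·9 + 2·9 = 233 ≡ 12.
  S_1 = Σ v_i α_i r_i = 11·7·12 + 7·5·7 + 5·12·5 + 1·1·9 + 2·11·9 = 1676 ≡ 12.
  α_i^2 mod 13 = [10, 12, 1, 1, 4].
  S_2 = Σ v_i α_i^2 r_i = 11·10·12 + 7·12·7 + 5·1·5 + 1·1·9 + 2·4·9 = 2014 ≡ 12.
  S = (12, 12, 12) ≠ 0, so r is not a codeword (an error is present).
Step 3: locate the error. For a single error e at position i, S_ℓ = v_i·e·α_i^ℓ, so α_err = S_1/S_0.
  S_0^{−1} = 12^{−1} = 12 (mod 13), so α_err = 12·12 = 144 ≡ 1 = α_4. Error position i = 4.
  Consistency check: S_2/S_1 = 12·12 = 144 ≡ 1 = α_err ✓ (single-error assumption holds).
Step 4: error magnitude e = S_0/v_4 = S_0·∏_{j≠4}(α_4 − α_j) = 12·1 = 12 ≡ 12 (mod 13).
Step 5: correct position 4: c_4 = r_4 − e = 9 − 12 ≡ 10 (mod 13). Hence c = [12, 7, 5, 10, 9].
  Check: interpolating c through the α_i gives m(x) = 1 + 9·x (degree < 2) with m(α_i) = c_i for every i, so c is indeed a codeword.


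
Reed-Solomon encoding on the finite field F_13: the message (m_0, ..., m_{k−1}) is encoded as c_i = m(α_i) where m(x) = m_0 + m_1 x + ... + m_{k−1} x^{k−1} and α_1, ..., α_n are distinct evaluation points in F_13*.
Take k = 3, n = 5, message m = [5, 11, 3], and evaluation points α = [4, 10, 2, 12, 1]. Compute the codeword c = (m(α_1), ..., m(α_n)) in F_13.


c = [6, 12, 0, 10, 6]

Message polynomial: m(x) = 5 + 11·x + 3·x^2 (mod 13).
For each evaluation point α_i, compute m(α_i) mod 13:
  α_1 = 4: Horner steps 3 → 10 → 6, so m(4) = 6.
  α_2 = 10: Horner steps 3 → 2 → 12, so m(10) = 12.
  α_3 = 2: Horner steps 3 → 4 → 0, so m(2) = 0.
  α_4 = 12: Horner steps 3 → 8 → 10, so m(12) = 10.
  α_5 = 1: Horner steps 3 → 1 → 6, so m(1) = 6.
Codeword c = [6, 12, 0, 10, 6] ∈ F_13^5.


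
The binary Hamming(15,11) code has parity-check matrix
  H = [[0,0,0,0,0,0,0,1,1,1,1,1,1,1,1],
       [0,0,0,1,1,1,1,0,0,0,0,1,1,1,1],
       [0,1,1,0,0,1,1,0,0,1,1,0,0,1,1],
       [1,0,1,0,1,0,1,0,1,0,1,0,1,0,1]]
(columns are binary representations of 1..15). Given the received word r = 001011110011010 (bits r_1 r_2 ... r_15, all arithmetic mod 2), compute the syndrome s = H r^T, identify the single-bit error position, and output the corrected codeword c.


s = (0, 1, 1, 0)^T, error position = 6, corrected codeword c = 001010110011010

Compute s = H r^T mod 2 one row at a time:
  s_1 = 1 + 0 + 0 + 1 + 1 + 0 + 1 + 0 = 4 ≡ 0 (mod 2).
  s_2 = 0 + 1 + 1 + 1 + 1 + 0 + 1 + 0 = 5 ≡ 1 (mod 2).
  s_3 = 0 + 1 + 1 + 1 + 0 + 1 + 1 + 0 = 5 ≡ 1 (mod 2).
  s_4 = 0 + 1 + 1 + 1 + 0 + 1 + 0 + 0 = 4 ≡ 0 (mod 2).
s = (0, 1, 1, 0)^T — this equals column 6 of H (binary 0110), so error is at position 6.
Correct: flip bit 6 of r = 001011110011010 to get c = 001010110011010.


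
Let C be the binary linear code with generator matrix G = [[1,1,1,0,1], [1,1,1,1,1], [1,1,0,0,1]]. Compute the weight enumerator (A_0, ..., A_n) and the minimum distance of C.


Weight distribution: A_0 = 1, A_1 = 2, A_2 = 1, A_3 = 1, A_4 = 2, A_5 = 1. Minimum distance d = 1.

Enumerate all 2^3 = 8 messages m ∈ F_2^3.
For each, compute codeword c = mG in F_2^5, then tally its weight.
  m = 000 → c = 00000, weight = 0.
  m = 100 → c = 11101, weight = 4.
  m = 010 → c = 11111, weight = 5.
  m = 110 → c = 00010, weight = 1.
  m = 001 → c = 11001, weight = 3.
  m = 101 → c = 00100, weight = 1.
  m = 011 → c = 00110, weight = 2.
  m = 111 → c = 11011, weight = 4.
Tally weights:
  weight 0: 1 codewords.
  weight 1: 2 codewords.
  weight 2: 1 codewords.
  weight 3: 1 codewords.
  weight 4: 2 codewords.
  weight 5: 1 codewords.
Minimum distance d = smallest w > 0 with A_w > 0 = 1.
Sanity: Σ A_w = 8 = 2^3 = 8 ✓.


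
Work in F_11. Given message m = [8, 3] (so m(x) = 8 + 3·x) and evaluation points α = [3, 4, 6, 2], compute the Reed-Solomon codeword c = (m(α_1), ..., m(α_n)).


c = [6, 9, 4, 3]

Message polynomial: m(x) = 8 + 3·x (mod 11).
For each evaluation point α_i, compute m(α_i) mod 11:
  α_1 = 3: Horner steps 3 → 6, so m(3) = 6.
  α_2 = 4: Horner steps 3 → 9, so m(4) = 9.
  α_3 = 6: Horner steps 3 → 4, so m(6) = 4.
  α_4 = 2: Horner steps 3 → 3, so m(2) = 3.
Codeword c = [6, 9, 4, 3] ∈ F_11^4.


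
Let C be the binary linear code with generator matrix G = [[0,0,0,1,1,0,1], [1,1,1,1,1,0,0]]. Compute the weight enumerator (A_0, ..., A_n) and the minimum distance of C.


Weight distribution: A_0 = 1, A_3 = 1, A_4 = 1, A_5 = 1. Minimum distance d = 3.

Enumerate all 2^2 = 4 messages m ∈ F_2^2.
For each, compute codeword c = mG in F_2^7, then tally its weight.
  m = 00 → c = 0000000, weight = 0.
  m = 10 → c = 0001101, weight = 3.
  m = 01 → c = 1111100, weight = 5.
  m = 11 → c = 1110001, weight = 4.
Tally weights:
  weight 0: 1 codewords.
  weight 3: 1 codewords.
  weight 4: 1 codewords.
  weight 5: 1 codewords.
Minimum distance d = smallest w > 0 with A_w > 0 = 3.
Sanity: Σ A_w = 4 = 2^2 = 4 ✓.


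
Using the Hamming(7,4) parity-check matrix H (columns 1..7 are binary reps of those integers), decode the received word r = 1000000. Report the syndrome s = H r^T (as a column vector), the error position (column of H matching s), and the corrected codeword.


s = (0, 0, 1)^T, error position = 1, corrected codeword c = 0000000

Compute s = H r^T mod 2 one row at a time:
  s_1 = 0 + 0 + 0 + 0 = 0 ≡ 0 (mod 2).
  s_2 = 0 + 0 + 0 + 0 = 0 ≡ 0 (mod 2).
  s_3 = 1 + 0 + 0 + 0 = 1 ≡ 1 (mod 2).
s = (0, 0, 1)^T — this equals column 1 of H (binary 001), so error is at position 1.
Correct: flip bit 1 of r = 1000000 to get c = 0000000.


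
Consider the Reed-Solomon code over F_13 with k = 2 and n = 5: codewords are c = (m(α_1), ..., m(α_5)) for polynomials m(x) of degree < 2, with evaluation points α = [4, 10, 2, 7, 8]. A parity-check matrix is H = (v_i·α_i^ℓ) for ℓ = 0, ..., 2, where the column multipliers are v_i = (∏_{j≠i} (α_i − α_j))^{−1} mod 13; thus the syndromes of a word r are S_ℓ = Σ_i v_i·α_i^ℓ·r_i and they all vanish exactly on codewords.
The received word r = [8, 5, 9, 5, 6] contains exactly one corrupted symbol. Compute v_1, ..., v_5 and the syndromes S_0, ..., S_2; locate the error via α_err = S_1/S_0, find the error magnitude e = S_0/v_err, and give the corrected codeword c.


S = (3, 8, 4), error at position 4, error magnitude e = 5, c = [8, 5, 9, 0, 6].

Step 1: column multipliers v_i = (∏_{j≠i}(α_i − α_j))^{−1} mod 13.
  i = 1 (α = 4): (4−10)(4−2)(4−7)(4−8) = (−6)·2·(−3)·(−4) = −144 ≡ 12, so v_1 = 12^{−1} = 12 (mod 13).
  i = 2 (α = 10): (10−4)(10−2)(10−7)(10−8) = 6·8·3·2 = 288 ≡ 2, so v_2 = 2^{−1} = 7 (mod 13).
  i = 3 (α = 2): (2−4)(2−10)(2−7)(2−8) = (−2)·(−8)·(−5)·(−6) = 480 ≡ 12, so v_3 = 12^{−1} = 12 (mod 13).
  i = 4 (α = 7): (7−4)(7−10)(7−2)(7−8) = 3·(−3)·5·(−1) = 45 ≡ 6, so v_4 = 6^{−1} = 11 (mod 13).
  i = 5 (α = 8): (8−4)(8−10)(8−2)(8−7) = 4·(−2)·6·1 = −48 ≡ 4, so v_5 = 4^{−1} = 10 (mod 13).
  v = [12, 7, 12, 11, 10].
Step 2: syndromes of r = [8, 5, 9, 5, 6] (all sums mod 13).
  S_0 = Σ v_i r_i = 12·8 + 7·5 + 12·9 + 11·5 + 10·6 = 354 ≡ 3.
  S_1 = Σ v_i α_i r_i = 12·4·8 + 7·10·5 + 12·2·9 + 11·7·5 + 10·8·6 = 1815 ≡ 8.
  α_i^2 mod 13 = [3, 9, 4, 10, 12].
  S_2 = Σ v_i α_i^2 r_i = 12·3·8 + 7·9·5 + 12·4·9 + 11·10·5 + 10·12·6 = 2305 ≡ 4.
  S = (3, 8, 4) ≠ 0, so r is not a codeword (an error is present).
Step 3: locate the error. For a single error e at position i, S_ℓ = v_i·e·α_i^ℓ, so α_err = S_1/S_0.
  S_0^{−1} = 3^{−1} = 9 (mod 13), so α_err = 8·9 = 72 ≡ 7 = α_4. Error position i = 4.
  Consistency check: S_2/S_1 = 4·5 = 20 ≡ 7 = α_err ✓ (single-error assumption holds).
Step 4: error magnitude e = S_0/v_4 = S_0·∏_{j≠4}(α_4 − α_j) = 3·6 = 18 ≡ 5 (mod 13).
Step 5: correct position 4: c_4 = r_4 − e = 5 − 5 ≡ 0 (mod 13). Hence c = [8, 5, 9, 0, 6].
  Check: interpolating c through the α_i gives m(x) = 10 + 6·x (degree < 2) with m(α_i) = c_i for every i, so c is indeed a codeword.


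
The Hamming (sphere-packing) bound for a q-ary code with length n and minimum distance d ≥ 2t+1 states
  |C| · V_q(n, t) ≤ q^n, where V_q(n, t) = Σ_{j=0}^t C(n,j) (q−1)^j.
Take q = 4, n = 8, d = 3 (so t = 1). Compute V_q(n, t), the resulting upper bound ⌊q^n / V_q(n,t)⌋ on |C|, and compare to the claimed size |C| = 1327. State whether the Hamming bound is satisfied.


V_q(n, t) = 25, q^n = 65536, Hamming bound = 2621, |C| = 1327 ≤ bound (satisfied).

Step 1: Compute V_q(n, t) = Σ_{j=0}^1 C(n, j) (q−1)^j.
  j = 0: C(8,0)·(3)^0 = 1·1 = 1.
  j = 1: C(8,1)·(3)^1 = 8·3 = 24.
  V_q(n, t) = 1 + 24 = 25.
Step 2: q^n = 4^8 = 65536.
Step 3: Hamming bound ⌊q^n / V_q(n,t)⌋ = ⌊65536/25⌋ = 2621.
Step 4: Compare |C| = 1327 to 2621: satisfied.
The claimed |C| lies below the Hamming bound.


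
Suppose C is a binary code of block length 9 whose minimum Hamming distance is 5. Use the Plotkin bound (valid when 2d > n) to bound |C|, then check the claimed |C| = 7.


Plotkin bound M ≤ 10; given |C| = 7 ≤ bound (satisfied).

Check applicability: 2d = 10, n = 9.
2d − n = 1 > 0, so Plotkin applies.
Compute d/(2d−n) = 5/1 ≈ 5.0000.
⌊d/(2d−n)⌋ = 5.
Plotkin bound: M ≤ 2·5 = 10.
Given |C| = 7, check: satisfied.
This |C| is below the Plotkin bound.


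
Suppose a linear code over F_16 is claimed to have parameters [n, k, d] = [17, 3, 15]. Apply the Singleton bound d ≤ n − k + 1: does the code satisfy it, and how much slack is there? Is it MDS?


Singleton RHS = n − k + 1 = 15, slack = 0, bound satisfied, MDS.

Singleton bound: d ≤ n − k + 1.
Here n = 17, k = 3, so n − k + 1 = 15.
Given d = 15, check d ≤ 15: YES.
Slack = (n − k + 1) − d = 0.
The code is MDS (slack = 0).
Description: the claimed parameters are [17, 3, 15]_16; such a code would be MDS (meets Singleton bound).


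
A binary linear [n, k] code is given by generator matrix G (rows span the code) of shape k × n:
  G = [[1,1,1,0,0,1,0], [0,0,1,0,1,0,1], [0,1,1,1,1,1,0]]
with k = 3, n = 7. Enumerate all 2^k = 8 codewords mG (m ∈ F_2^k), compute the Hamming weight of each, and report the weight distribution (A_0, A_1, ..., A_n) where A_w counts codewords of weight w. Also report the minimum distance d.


Weight distribution: A_0 = 1, A_3 = 2, A_4 = 3, A_5 = 2. Minimum distance d = 3.

Enumerate all 2^3 = 8 messages m ∈ F_2^3.
For each, compute codeword c = mG in F_2^7, then tally its weight.
  m = 000 → c = 0000000, weight = 0.
  m = 100 → c = 1110010, weight = 4.
  m = 010 → c = 0010101, weight = 3.
  m = 110 → c = 1100111, weight = 5.
  m = 001 → c = 0111110, weight = 5.
  m = 101 → c = 1001100, weight = 3.
  m = 011 → c = 0101011, weight = 4.
  m = 111 → c = 1011001, weight = 4.
Tally weights:
  weight 0: 1 codewords.
  weight 3: 2 codewords.
  weight 4: 3 codewords.
  weight 5: 2 codewords.
Minimum distance d = smallest w > 0 with A_w > 0 = 3.
Sanity: Σ A_w = 8 = 2^3 = 8 ✓.


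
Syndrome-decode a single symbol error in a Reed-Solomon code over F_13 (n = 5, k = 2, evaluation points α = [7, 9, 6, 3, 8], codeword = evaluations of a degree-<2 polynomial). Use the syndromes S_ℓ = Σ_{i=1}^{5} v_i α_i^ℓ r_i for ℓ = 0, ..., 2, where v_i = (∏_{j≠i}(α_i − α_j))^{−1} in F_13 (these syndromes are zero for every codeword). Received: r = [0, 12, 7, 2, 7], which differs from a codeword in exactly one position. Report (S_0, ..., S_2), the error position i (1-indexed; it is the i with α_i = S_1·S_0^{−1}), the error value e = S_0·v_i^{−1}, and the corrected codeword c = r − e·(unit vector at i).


S = (9, 7, 4), error at position 5, error magnitude e = 1, c = [0, 12, 7, 2, 6].

Step 1: column multipliers v_i = (∏_{j≠i}(α_i − α_j))^{−1} mod 13.
  i = 1 (α = 7): (7−9)(7−6)(7−3)(7−8) = (−2)·1·4·(−1) = 8 ≡ 8, so v_1 = 8^{−1} = 5 (mod 13).
  i = 2 (α = 9): (9−7)(9−6)(9−3)(9−8) = 2·3·6·1 = 36 ≡ 10, so v_2 = 10^{−1} = 4 (mod 13).
  i = 3 (α = 6): (6−7)(6−9)(6−3)(6−8) = (−1)·(−3)·3·(−2) = −18 ≡ 8, so v_3 = 8^{−1} = 5 (mod 13).
  i = 4 (α = 3): (3−7)(3−9)(3−6)(3−8) = (−4)·(−6)·(−3)·(−5) = 360 ≡ 9, so v_4 = 9^{−1} = 3 (mod 13).
  i = 5 (α = 8): (8−7)(8−9)(8−6)(8−3) = 1·(−1)·2·5 = −10 ≡ 3, so v_5 = 3^{−1} = 9 (mod 13).
  v = [5, 4, 5, 3, 9].
Step 2: syndromes of r = [0, 12, 7, 2, 7] (all sums mod 13).
  S_0 = Σ v_i r_i = 5·0 + 4·12 + 5·7 + 3·2 + 9·7 = 152 ≡ 9.
  S_1 = Σ v_i α_i r_i = 5·7·0 + 4·9·12 + 5·6·7 + 3·3·2 + 9·8·7 = 1164 ≡ 7.
  α_i^2 mod 13 = [10, 3, 10, 9, 12].
  S_2 = Σ v_i α_i^2 r_i = 5·10·0 + 4·3·12 + 5·10·7 + 3·9·2 + 9·12·7 = 1304 ≡ 4.
  S = (9, 7, 4) ≠ 0, so r is not a codeword (an error is present).
Step 3: locate the error. For a single error e at position i, S_ℓ = v_i·e·α_i^ℓ, so α_err = S_1/S_0.
  S_0^{−1} = 9^{−1} = 3 (mod 13), so α_err = 7·3 = 21 ≡ 8 = α_5. Error position i = 5.
  Consistency check: S_2/S_1 = 4·2 = 8 ≡ 8 = α_err ✓ (single-error assumption holds).
Step 4: error magnitude e = S_0/v_5 = S_0·∏_{j≠5}(α_5 − α_j) = 9·3 = 27 ≡ 1 (mod 13).
Step 5: correct position 5: c_5 = r_5 − e = 7 − 1 ≡ 6 (mod 13). Hence c = [0, 12, 7, 2, 6].
  Check: interpolating c through the α_i gives m(x) = 10 + 6·x (degree < 2) with m(α_i) = c_i for every i, so c is indeed a codeword.


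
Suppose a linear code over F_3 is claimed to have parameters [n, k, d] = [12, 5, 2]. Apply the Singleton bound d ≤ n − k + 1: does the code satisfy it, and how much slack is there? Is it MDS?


Singleton RHS = n − k + 1 = 8, slack = 6, bound satisfied, not MDS.

Singleton bound: d ≤ n − k + 1.
Here n = 12, k = 5, so n − k + 1 = 8.
Given d = 2, check d ≤ 8: YES.
Slack = (n − k + 1) − d = 6.
The code is NOT MDS (slack = 6 > 0).
Description: the claimed parameters are [12, 5, 2]_3; such a code would be non-MDS.


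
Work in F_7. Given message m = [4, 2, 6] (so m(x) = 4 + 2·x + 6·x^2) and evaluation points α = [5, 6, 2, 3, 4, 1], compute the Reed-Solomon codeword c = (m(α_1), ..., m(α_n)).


c = [3, 1, 4, 1, 3, 5]

Message polynomial: m(x) = 4 + 2·x + 6·x^2 (mod 7).
For each evaluation point α_i, compute m(α_i) mod 7:
  α_1 = 5: Horner steps 6 → 4 → 3, so m(5) = 3.
  α_2 = 6: Horner steps 6 → 3 → 1, so m(6) = 1.
  α_3 = 2: Horner steps 6 → 0 → 4, so m(2) = 4.
  α_4 = 3: Horner steps 6 → 6 → 1, so m(3) = 1.
  α_5 = 4: Horner steps 6 → 5 → 3, so m(4) = 3.
  α_6 = 1: Horner steps 6 → 1 → 5, so m(1) = 5.
Codeword c = [3, 1, 4, 1, 3, 5] ∈ F_7^6.


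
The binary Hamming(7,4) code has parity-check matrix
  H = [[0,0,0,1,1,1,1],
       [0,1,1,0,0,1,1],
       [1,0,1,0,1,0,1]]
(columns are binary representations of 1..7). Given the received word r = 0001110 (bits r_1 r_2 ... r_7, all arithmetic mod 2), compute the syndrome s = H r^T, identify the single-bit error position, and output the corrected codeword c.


s = (1, 1, 1)^T, error position = 7, corrected codeword c = 0001111

Compute s = H r^T mod 2 one row at a time:
  s_1 = 1 + 1 + 1 + 0 = 3 ≡ 1 (mod 2).
  s_2 = 0 + 0 + 1 + 0 = 1 ≡ 1 (mod 2).
  s_3 = 0 + 0 + 1 + 0 = 1 ≡ 1 (mod 2).
s = (1, 1, 1)^T — this equals column 7 of H (binary 111), so error is at position 7.
Correct: flip bit 7 of r = 0001110 to get c = 0001111.


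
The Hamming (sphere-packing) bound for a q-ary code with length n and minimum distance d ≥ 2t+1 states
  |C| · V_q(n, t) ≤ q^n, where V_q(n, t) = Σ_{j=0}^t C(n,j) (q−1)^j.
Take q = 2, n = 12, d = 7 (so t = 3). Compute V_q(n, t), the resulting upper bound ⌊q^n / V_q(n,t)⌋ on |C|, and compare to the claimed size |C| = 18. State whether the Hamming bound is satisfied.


V_q(n, t) = 299, q^n = 4096, Hamming bound = 13, |C| = 18 > bound (violated).

Step 1: Compute V_q(n, t) = Σ_{j=0}^3 C(n, j) (q−1)^j.
  j = 0: C(12,0)·(1)^0 = 1·1 = 1.
  j = 1: C(12,1)·(1)^1 = 12·1 = 12.
  j = 2: C(12,2)·(1)^2 = 66·1 = 66.
  j = 3: C(12,3)·(1)^3 = 220·1 = 220.
  V_q(n, t) = 1 + 12 + 66 + 220 = 299.
Step 2: q^n = 2^12 = 4096.
Step 3: Hamming bound ⌊q^n / V_q(n,t)⌋ = ⌊4096/299⌋ = 13.
Step 4: Compare |C| = 18 to 13: violated.
The claimed |C| lies above the Hamming bound, so no 2-ary code of length 12 with d ≥ 7 can have 18 codewords.


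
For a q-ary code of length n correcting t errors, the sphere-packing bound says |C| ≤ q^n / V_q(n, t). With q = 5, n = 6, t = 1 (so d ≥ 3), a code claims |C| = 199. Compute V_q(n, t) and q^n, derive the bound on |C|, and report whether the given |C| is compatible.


V_q(n, t) = 25, q^n = 15625, Hamming bound = 625, |C| = 199 ≤ bound (satisfied).

Step 1: Compute V_q(n, t) = Σ_{j=0}^1 C(n, j) (q−1)^j.
  j = 0: C(6,0)·(4)^0 = 1·1 = 1.
  j = 1: C(6,1)·(4)^1 = 6·4 = 24.
  V_q(n, t) = 1 + 24 = 25.
Step 2: q^n = 5^6 = 15625.
Step 3: Hamming bound ⌊q^n / V_q(n,t)⌋ = ⌊15625/25⌋ = 625.
Step 4: Compare |C| = 199 to 625: satisfied.
The claimed |C| lies below the Hamming bound.


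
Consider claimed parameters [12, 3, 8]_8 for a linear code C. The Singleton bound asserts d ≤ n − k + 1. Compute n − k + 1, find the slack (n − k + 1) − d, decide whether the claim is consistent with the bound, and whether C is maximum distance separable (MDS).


Singleton RHS = n − k + 1 = 10, slack = 2, bound satisfied, not MDS.

Singleton bound: d ≤ n − k + 1.
Here n = 12, k = 3, so n − k + 1 = 10.
Given d = 8, check d ≤ 10: YES.
Slack = (n − k + 1) − d = 2.
The code is NOT MDS (slack = 2 > 0).
Description: the claimed parameters are [12, 3, 8]_8; such a code would be non-MDS.


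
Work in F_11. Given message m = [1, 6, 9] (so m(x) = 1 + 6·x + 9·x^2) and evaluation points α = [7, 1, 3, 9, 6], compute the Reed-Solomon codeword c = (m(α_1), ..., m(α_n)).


c = [0, 5, 1, 3, 9]

Message polynomial: m(x) = 1 + 6·x + 9·x^2 (mod 11).
For each evaluation point α_i, compute m(α_i) mod 11:
  α_1 = 7: Horner steps 9 → 3 → 0, so m(7) = 0.
  α_2 = 1: Horner steps 9 → 4 → 5, so m(1) = 5.
  α_3 = 3: Horner steps 9 → 0 → 1, so m(3) = 1.
  α_4 = 9: Horner steps 9 → 10 → 3, so m(9) = 3.
  α_5 = 6: Horner steps 9 → 5 → 9, so m(6) = 9.
Codeword c = [0, 5, 1, 3, 9] ∈ F_11^5.


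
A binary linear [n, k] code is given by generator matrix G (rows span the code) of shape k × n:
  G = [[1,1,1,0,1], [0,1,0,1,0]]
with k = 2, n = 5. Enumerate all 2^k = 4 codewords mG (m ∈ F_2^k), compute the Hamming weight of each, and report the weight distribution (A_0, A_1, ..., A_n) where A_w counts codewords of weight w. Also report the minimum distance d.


Weight distribution: A_0 = 1, A_2 = 1, A_4 = 2. Minimum distance d = 2.

Enumerate all 2^2 = 4 messages m ∈ F_2^2.
For each, compute codeword c = mG in F_2^5, then tally its weight.
  m = 00 → c = 00000, weight = 0.
  m = 10 → c = 11101, weight = 4.
  m = 01 → c = 01010, weight = 2.
  m = 11 → c = 10111, weight = 4.
Tally weights:
  weight 0: 1 codewords.
  weight 2: 1 codewords.
  weight 4: 2 codewords.
Minimum distance d = smallest w > 0 with A_w > 0 = 2.
Sanity: Σ A_w = 4 = 2^2 = 4 ✓.


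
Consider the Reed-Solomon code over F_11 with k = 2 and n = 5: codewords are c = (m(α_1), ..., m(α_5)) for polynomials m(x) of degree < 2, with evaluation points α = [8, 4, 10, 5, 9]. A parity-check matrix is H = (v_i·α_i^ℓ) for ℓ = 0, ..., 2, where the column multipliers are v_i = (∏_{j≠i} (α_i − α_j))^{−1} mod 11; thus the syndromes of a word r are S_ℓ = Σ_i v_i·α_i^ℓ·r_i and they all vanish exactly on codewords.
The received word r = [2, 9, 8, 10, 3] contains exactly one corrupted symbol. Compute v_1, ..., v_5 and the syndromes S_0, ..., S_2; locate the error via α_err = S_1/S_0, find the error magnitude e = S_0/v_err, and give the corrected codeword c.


S = (3, 8, 3), error at position 3, error magnitude e = 4, c = [2, 9, 4, 10, 3].

Step 1: column multipliers v_i = (∏_{j≠i}(α_i − α_j))^{−1} mod 11.
  i = 1 (α = 8): (8−4)(8−10)(8−5)(8−9) = 4·(−2)·3·(−1) = 24 ≡ 2, so v_1 = 2^{−1} = 6 (mod 11).
  i = 2 (α = 4): (4−8)(4−10)(4−5)(4−9) = (−4)·(−6)·(−1)·(−5) = 120 ≡ 10, so v_2 = 10^{−1} = 10 (mod 11).
  i = 3 (α = 10): (10−8)(10−4)(10−5)(10−9) = 2·6·5·1 = 60 ≡ 5, so v_3 = 5^{−1} = 9 (mod 11).
  i = 4 (α = 5): (5−8)(5−4)(5−10)(5−9) = (−3)·1·(−5)·(−4) = −60 ≡ 6, so v_4 = 6^{−1} = 2 (mod 11).
  i = 5 (α = 9): (9−8)(9−4)(9−10)(9−5) = 1·5·(−1)·4 = −20 ≡ 2, so v_5 = 2^{−1} = 6 (mod 11).
  v = [6, 10, 9, 2, 6].
Step 2: syndromes of r = [2, 9, 8, 10, 3] (all sums mod 11).
  S_0 = Σ v_i r_i = 6·2 + 10·9 + 9·8 + 2·10 + 6·3 = 212 ≡ 3.
  S_1 = Σ v_i α_i r_i = 6·8·2 + 10·4·9 + 9·10·8 + 2·5·10 + 6·9·3 = 1438 ≡ 8.
  α_i^2 mod 11 = [9, 5, 1, 3, 4].
  S_2 = Σ v_i α_i^2 r_i = 6·9·2 + 10·5·9 + 9·1·8 + 2·3·10 + 6·4·3 = 762 ≡ 3.
  S = (3, 8, 3) ≠ 0, so r is not a codeword (an error is present).
Step 3: locate the error. For a single error e at position i, S_ℓ = v_i·e·α_i^ℓ, so α_err = S_1/S_0.
  S_0^{−1} = 3^{−1} = 4 (mod 11), so α_err = 8·4 = 32 ≡ 10 = α_3. Error position i = 3.
  Consistency check: S_2/S_1 = 3·7 = 21 ≡ 10 = α_err ✓ (single-error assumption holds).
Step 4: error magnitude e = S_0/v_3 = S_0·∏_{j≠3}(α_3 − α_j) = 3·5 = 15 ≡ 4 (mod 11).
Step 5: correct position 3: c_3 = r_3 − e = 8 − 4 ≡ 4 (mod 11). Hence c = [2, 9, 4, 10, 3].
  Check: interpolating c through the α_i gives m(x) = 5 + 1·x (degree < 2) with m(α_i) = c_i for every i, so c is indeed a codeword.


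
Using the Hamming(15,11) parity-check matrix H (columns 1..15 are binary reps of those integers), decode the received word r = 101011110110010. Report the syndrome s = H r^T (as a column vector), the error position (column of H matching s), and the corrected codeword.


s = (0, 0, 0, 1)^T, error position = 1, corrected codeword c = 001011110110010

Compute s = H r^T mod 2 one row at a time:
  s_1 = 1 + 0 + 1 + 1 + 0 + 0 + 1 + 0 = 4 ≡ 0 (mod 2).
  s_2 = 0 + 1 + 1 + 1 + 0 + 0 + 1 + 0 = 4 ≡ 0 (mod 2).
  s_3 = 0 + 1 + 1 + 1 + 1 + 1 + 1 + 0 = 6 ≡ 0 (mod 2).
  s_4 = 1 + 1 + 1 + 1 + 0 + 1 + 0 + 0 = 5 ≡ 1 (mod 2).
s = (0, 0, 0, 1)^T — this equals column 1 of H (binary 0001), so error is at position 1.
Correct: flip bit 1 of r = 101011110110010 to get c = 001011110110010.


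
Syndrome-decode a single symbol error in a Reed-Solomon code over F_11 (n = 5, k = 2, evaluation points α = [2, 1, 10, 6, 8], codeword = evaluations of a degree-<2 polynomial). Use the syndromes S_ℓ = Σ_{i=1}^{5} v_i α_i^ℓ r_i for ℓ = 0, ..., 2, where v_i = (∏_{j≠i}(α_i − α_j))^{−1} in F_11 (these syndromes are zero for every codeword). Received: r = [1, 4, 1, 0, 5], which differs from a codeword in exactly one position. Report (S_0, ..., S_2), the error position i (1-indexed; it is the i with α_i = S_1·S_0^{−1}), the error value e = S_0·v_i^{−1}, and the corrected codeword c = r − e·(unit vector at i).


S = (6, 5, 6), error at position 3, error magnitude e = 2, c = [1, 4, 10, 0, 5].

Step 1: column multipliers v_i = (∏_{j≠i}(α_i − α_j))^{−1} mod 11.
  i = 1 (α = 2): (2−1)(2−10)(2−6)(2−8) = 1·(−8)·(−4)·(−6) = −192 ≡ 6, so v_1 = 6^{−1} = 2 (mod 11).
  i = 2 (α = 1): (1−2)(1−10)(1−6)(1−8) = (−1)·(−9)·(−5)·(−7) = 315 ≡ 7, so v_2 = 7^{−1} = 8 (mod 11).
  i = 3 (α = 10): (10−2)(10−1)(10−6)(10−8) = 8·9·4·2 = 576 ≡ 4, so v_3 = 4^{−1} = 3 (mod 11).
  i = 4 (α = 6): (6−2)(6−1)(6−10)(6−8) = 4·5·(−4)·(−2) = 160 ≡ 6, so v_4 = 6^{−1} = 2 (mod 11).
  i = 5 (α = 8): (8−2)(8−1)(8−10)(8−6) = 6·7·(−2)·2 = −168 ≡ 8, so v_5 = 8^{−1} = 7 (mod 11).
  v = [2, 8, 3, 2, 7].
Step 2: syndromes of r = [1, 4, 1, 0, 5] (all sums mod 11).
  S_0 = Σ v_i r_i = 2·1 + 8·4 + 3·1 + 2·0 + 7·5 = 72 ≡ 6.
  S_1 = Σ v_i α_i r_i = 2·2·1 + 8·1·4 + 3·10·1 + 2·6·0 + 7·8·5 = 346 ≡ 5.
  α_i^2 mod 11 = [4, 1, 1, 3, 9].
  S_2 = Σ v_i α_i^2 r_i = 2·4·1 + 8·1·4 + 3·1·1 + 2·3·0 + 7·9·5 = 358 ≡ 6.
  S = (6, 5, 6) ≠ 0, so r is not a codeword (an error is present).
Step 3: locate the error. For a single error e at position i, S_ℓ = v_i·e·α_i^ℓ, so α_err = S_1/S_0.
  S_0^{−1} = 6^{−1} = 2 (mod 11), so α_err = 5·2 = 10 ≡ 10 = α_3. Error position i = 3.
  Consistency check: S_2/S_1 = 6·9 = 54 ≡ 10 = α_err ✓ (single-error assumption holds).
Step 4: error magnitude e = S_0/v_3 = S_0·∏_{j≠3}(α_3 − α_j) = 6·4 = 24 ≡ 2 (mod 11).
Step 5: correct position 3: c_3 = r_3 − e = 1 − 2 ≡ 10 (mod 11). Hence c = [1, 4, 10, 0, 5].
  Check: interpolating c through the α_i gives m(x) = 7 + 8·x (degree < 2) with m(α_i) = c_i for every i, so c is indeed a codeword.


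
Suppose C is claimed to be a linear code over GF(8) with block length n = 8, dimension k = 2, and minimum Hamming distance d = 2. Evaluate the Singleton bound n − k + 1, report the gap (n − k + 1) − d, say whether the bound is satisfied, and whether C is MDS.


Singleton RHS = n − k + 1 = 7, slack = 5, bound satisfied, not MDS.

Singleton bound: d ≤ n − k + 1.
Here n = 8, k = 2, so n − k + 1 = 7.
Given d = 2, check d ≤ 7: YES.
Slack = (n − k + 1) − d = 5.
The code is NOT MDS (slack = 5 > 0).
Description: the claimed parameters are [8, 2, 2]_8; such a code would be non-MDS.


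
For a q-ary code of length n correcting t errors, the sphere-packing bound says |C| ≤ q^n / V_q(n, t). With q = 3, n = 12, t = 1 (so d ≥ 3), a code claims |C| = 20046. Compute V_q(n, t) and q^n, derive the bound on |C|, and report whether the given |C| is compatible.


V_q(n, t) = 25, q^n = 531441, Hamming bound = 21257, |C| = 20046 ≤ bound (satisfied).

Step 1: Compute V_q(n, t) = Σ_{j=0}^1 C(n, j) (q−1)^j.
  j = 0: C(12,0)·(2)^0 = 1·1 = 1.
  j = 1: C(12,1)·(2)^1 = 12·2 = 24.
  V_q(n, t) = 1 + 24 = 25.
Step 2: q^n = 3^12 = 531441.
Step 3: Hamming bound ⌊q^n / V_q(n,t)⌋ = ⌊531441/25⌋ = 21257.
Step 4: Compare |C| = 20046 to 21257: satisfied.
The claimed |C| lies below the Hamming bound.


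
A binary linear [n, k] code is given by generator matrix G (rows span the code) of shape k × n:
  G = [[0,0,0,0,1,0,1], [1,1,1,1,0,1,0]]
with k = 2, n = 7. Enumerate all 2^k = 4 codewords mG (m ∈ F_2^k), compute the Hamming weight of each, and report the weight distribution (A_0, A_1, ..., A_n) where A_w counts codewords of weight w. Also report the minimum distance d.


Weight distribution: A_0 = 1, A_2 = 1, A_5 = 1, A_7 = 1. Minimum distance d = 2.

Enumerate all 2^2 = 4 messages m ∈ F_2^2.
For each, compute codeword c = mG in F_2^7, then tally its weight.
  m = 00 → c = 0000000, weight = 0.
  m = 10 → c = 0000101, weight = 2.
  m = 01 → c = 1111010, weight = 5.
  m = 11 → c = 1111111, weight = 7.
Tally weights:
  weight 0: 1 codewords.
  weight 2: 1 codewords.
  weight 5: 1 codewords.
  weight 7: 1 codewords.
Minimum distance d = smallest w > 0 with A_w > 0 = 2.
Sanity: Σ A_w = 4 = 2^2 = 4 ✓.


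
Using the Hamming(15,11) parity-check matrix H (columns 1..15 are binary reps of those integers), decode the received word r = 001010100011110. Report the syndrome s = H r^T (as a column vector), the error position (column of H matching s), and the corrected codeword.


s = (0, 1, 0, 1)^T, error position = 5, corrected codeword c = 001000100011110

Compute s = H r^T mod 2 one row at a time:
  s_1 = 0 + 0 + 0 + 1 + 1 + 1 + 1 + 0 = 4 ≡ 0 (mod 2).
  s_2 = 0 + 1 + 0 + 1 + 1 + 1 + 1 + 0 = 5 ≡ 1 (mod 2).
  s_3 = 0 + 1 + 0 + 1 + 0 + 1 + 1 + 0 = 4 ≡ 0 (mod 2).
  s_4 = 0 + 1 + 1 + 1 + 0 + 1 + 1 + 0 = 5 ≡ 1 (mod 2).
s = (0, 1, 0, 1)^T — this equals column 5 of H (binary 0101), so error is at position 5.
Correct: flip bit 5 of r = 001010100011110 to get c = 001000100011110.


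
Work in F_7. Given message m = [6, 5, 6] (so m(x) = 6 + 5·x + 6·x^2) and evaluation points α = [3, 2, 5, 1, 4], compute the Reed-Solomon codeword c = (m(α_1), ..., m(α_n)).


c = [5, 5, 6, 3, 3]

Message polynomial: m(x) = 6 + 5·x + 6·x^2 (mod 7).
For each evaluation point α_i, compute m(α_i) mod 7:
  α_1 = 3: Horner steps 6 → 2 → 5, so m(3) = 5.
  α_2 = 2: Horner steps 6 → 3 → 5, so m(2) = 5.
  α_3 = 5: Horner steps 6 → 0 → 6, so m(5) = 6.
  α_4 = 1: Horner steps 6 → 4 → 3, so m(1) = 3.
  α_5 = 4: Horner steps 6 → 1 → 3, so m(4) = 3.
Codeword c = [5, 5, 6, 3, 3] ∈ F_7^5.


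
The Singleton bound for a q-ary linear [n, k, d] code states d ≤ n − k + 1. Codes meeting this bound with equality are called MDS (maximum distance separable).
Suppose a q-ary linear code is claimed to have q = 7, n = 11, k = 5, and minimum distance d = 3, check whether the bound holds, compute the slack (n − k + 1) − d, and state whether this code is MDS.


Singleton RHS = n − k + 1 = 7, slack = 4, bound satisfied, not MDS.

Singleton bound: d ≤ n − k + 1.
Here n = 11, k = 5, so n − k + 1 = 7.
Given d = 3, check d ≤ 7: YES.
Slack = (n − k + 1) − d = 4.
The code is NOT MDS (slack = 4 > 0).
Description: the claimed parameters are [11, 5, 3]_7; such a code would be non-MDS.


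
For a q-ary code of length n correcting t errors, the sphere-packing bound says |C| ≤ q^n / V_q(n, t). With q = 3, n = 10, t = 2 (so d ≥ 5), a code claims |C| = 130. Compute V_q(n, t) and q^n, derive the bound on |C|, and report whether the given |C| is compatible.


V_q(n, t) = 201, q^n = 59049, Hamming bound = 293, |C| = 130 ≤ bound (satisfied).

Step 1: Compute V_q(n, t) = Σ_{j=0}^2 C(n, j) (q−1)^j.
  j = 0: C(10,0)·(2)^0 = 1·1 = 1.
  j = 1: C(10,1)·(2)^1 = 10·2 = 20.
  j = 2: C(10,2)·(2)^2 = 45·4 = 180.
  V_q(n, t) = 1 + 20 + 180 = 201.
Step 2: q^n = 3^10 = 59049.
Step 3: Hamming bound ⌊q^n / V_q(n,t)⌋ = ⌊59049/201⌋ = 293.
Step 4: Compare |C| = 130 to 293: satisfied.
The claimed |C| lies below the Hamming bound.


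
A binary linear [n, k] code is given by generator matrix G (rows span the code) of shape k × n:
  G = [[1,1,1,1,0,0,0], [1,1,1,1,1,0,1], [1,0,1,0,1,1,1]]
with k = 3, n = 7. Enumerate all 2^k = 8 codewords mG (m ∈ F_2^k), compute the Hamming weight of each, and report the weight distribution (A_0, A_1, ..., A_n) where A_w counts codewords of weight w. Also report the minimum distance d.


Weight distribution: A_0 = 1, A_2 = 1, A_3 = 2, A_4 = 1, A_5 = 2, A_6 = 1. Minimum distance d = 2.

Enumerate all 2^3 = 8 messages m ∈ F_2^3.
For each, compute codeword c = mG in F_2^7, then tally its weight.
  m = 000 → c = 0000000, weight = 0.
  m = 100 → c = 1111000, weight = 4.
  m = 010 → c = 1111101, weight = 6.
  m = 110 → c = 0000101, weight = 2.
  m = 001 → c = 1010111, weight = 5.
  m = 101 → c = 0101111, weight = 5.
  m = 011 → c = 0101010, weight = 3.
  m = 111 → c = 1010010, weight = 3.
Tally weights:
  weight 0: 1 codewords.
  weight 2: 1 codewords.
  weight 3: 2 codewords.
  weight 4: 1 codewords.
  weight 5: 2 codewords.
  weight 6: 1 codewords.
Minimum distance d = smallest w > 0 with A_w > 0 = 2.
Sanity: Σ A_w = 8 = 2^3 = 8 ✓.


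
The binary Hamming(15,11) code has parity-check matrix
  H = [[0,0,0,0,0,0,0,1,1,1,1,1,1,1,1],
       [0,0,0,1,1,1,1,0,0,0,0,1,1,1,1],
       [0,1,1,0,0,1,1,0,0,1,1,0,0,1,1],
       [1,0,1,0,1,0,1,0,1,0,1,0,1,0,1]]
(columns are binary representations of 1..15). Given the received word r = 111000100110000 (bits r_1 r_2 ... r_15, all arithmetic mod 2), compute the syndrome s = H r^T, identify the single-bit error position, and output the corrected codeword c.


s = (0, 1, 1, 0)^T, error position = 6, corrected codeword c = 111001100110000

Compute s = H r^T mod 2 one row at a time:
  s_1 = 0 + 0 + 1 + 1 + 0 + 0 + 0 + 0 = 2 ≡ 0 (mod 2).
  s_2 = 0 + 0 + 0 + 1 + 0 + 0 + 0 + 0 = 1 ≡ 1 (mod 2).
  s_3 = 1 + 1 + 0 + 1 + 1 + 1 + 0 + 0 = 5 ≡ 1 (mod 2).
  s_4 = 1 + 1 + 0 + 1 + 0 + 1 + 0 + 0 = 4 ≡ 0 (mod 2).
s = (0, 1, 1, 0)^T — this equals column 6 of H (binary 0110), so error is at position 6.
Correct: flip bit 6 of r = 111000100110000 to get c = 111001100110000.


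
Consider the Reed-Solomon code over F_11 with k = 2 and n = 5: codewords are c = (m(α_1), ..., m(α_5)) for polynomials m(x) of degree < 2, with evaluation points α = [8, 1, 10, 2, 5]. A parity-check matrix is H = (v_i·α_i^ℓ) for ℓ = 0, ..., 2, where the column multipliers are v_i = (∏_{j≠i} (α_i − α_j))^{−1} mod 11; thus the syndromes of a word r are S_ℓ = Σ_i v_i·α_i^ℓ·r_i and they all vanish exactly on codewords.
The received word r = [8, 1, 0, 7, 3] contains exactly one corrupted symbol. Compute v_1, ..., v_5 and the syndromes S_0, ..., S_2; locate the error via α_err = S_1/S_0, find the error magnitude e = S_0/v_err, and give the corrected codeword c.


S = (9, 6, 4), error at position 1, error magnitude e = 9, c = [10, 1, 0, 7, 3].

Step 1: column multipliers v_i = (∏_{j≠i}(α_i − α_j))^{−1} mod 11.
  i = 1 (α = 8): (8−1)(8−10)(8−2)(8−5) = 7·(−2)·6·3 = −252 ≡ 1, so v_1 = 1^{−1} = 1 (mod 11).
  i = 2 (α = 1): (1−8)(1−10)(1−2)(1−5) = (−7)·(−9)·(−1)·(−4) = 252 ≡ 10, so v_2 = 10^{−1} = 10 (mod 11).
  i = 3 (α = 10): (10−8)(10−1)(10−2)(10−5) = 2·9·8·5 = 720 ≡ 5, so v_3 = 5^{−1} = 9 (mod 11).
  i = 4 (α = 2): (2−8)(2−1)(2−10)(2−5) = (−6)·1·(−8)·(−3) = −144 ≡ 10, so v_4 = 10^{−1} = 10 (mod 11).
  i = 5 (α = 5): (5−8)(5−1)(5−10)(5−2) = (−3)·4·(−5)·3 = 180 ≡ 4, so v_5 = 4^{−1} = 3 (mod 11).
  v = [1, 10, 9, 10, 3].
Step 2: syndromes of r = [8, 1, 0, 7, 3] (all sums mod 11).
  S_0 = Σ v_i r_i = 1·8 + 10·1 + 9·0 + 10·7 + 3·3 = 97 ≡ 9.
  S_1 = Σ v_i α_i r_i = 1·8·8 + 10·1·1 + 9·10·0 + 10·2·7 + 3·5·3 = 259 ≡ 6.
  α_i^2 mod 11 = [9, 1, 1, 4, 3].
  S_2 = Σ v_i α_i^2 r_i = 1·9·8 + 10·1·1 + 9·1·0 + 10·4·7 + 3·3·3 = 389 ≡ 4.
  S = (9, 6, 4) ≠ 0, so r is not a codeword (an error is present).
Step 3: locate the error. For a single error e at position i, S_ℓ = v_i·e·α_i^ℓ, so α_err = S_1/S_0.
  S_0^{−1} = 9^{−1} = 5 (mod 11), so α_err = 6·5 = 30 ≡ 8 = α_1. Error position i = 1.
  Consistency check: S_2/S_1 = 4·2 = 8 ≡ 8 = α_err ✓ (single-error assumption holds).
Step 4: error magnitude e = S_0/v_1 = S_0·∏_{j≠1}(α_1 − α_j) = 9·1 = 9 ≡ 9 (mod 11).
Step 5: correct position 1: c_1 = r_1 − e = 8 − 9 ≡ 10 (mod 11). Hence c = [10, 1, 0, 7, 3].
  Check: interpolating c through the α_i gives m(x) = 6 + 6·x (degree < 2) with m(α_i) = c_i for every i, so c is indeed a codeword.


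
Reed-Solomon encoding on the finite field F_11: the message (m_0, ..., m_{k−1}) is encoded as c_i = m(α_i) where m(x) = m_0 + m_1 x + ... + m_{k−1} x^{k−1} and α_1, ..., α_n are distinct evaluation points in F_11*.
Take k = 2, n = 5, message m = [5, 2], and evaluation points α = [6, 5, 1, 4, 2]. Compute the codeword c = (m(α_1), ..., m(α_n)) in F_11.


c = [6, 4, 7, 2, 9]

Message polynomial: m(x) = 5 + 2·x (mod 11).
For each evaluation point α_i, compute m(α_i) mod 11:
  α_1 = 6: Horner steps 2 → 6, so m(6) = 6.
  α_2 = 5: Horner steps 2 → 4, so m(5) = 4.
  α_3 = 1: Horner steps 2 → 7, so m(1) = 7.
  α_4 = 4: Horner steps 2 → 2, so m(4) = 2.
  α_5 = 2: Horner steps 2 → 9, so m(2) = 9.
Codeword c = [6, 4, 7, 2, 9] ∈ F_11^5.


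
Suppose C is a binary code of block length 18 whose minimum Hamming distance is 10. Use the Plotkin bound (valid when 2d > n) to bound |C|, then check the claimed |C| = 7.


Plotkin bound M ≤ 10; given |C| = 7 ≤ bound (satisfied).

Check applicability: 2d = 20, n = 18.
2d − n = 2 > 0, so Plotkin applies.
Compute d/(2d−n) = 10/2 ≈ 5.0000.
⌊d/(2d−n)⌋ = 5.
Plotkin bound: M ≤ 2·5 = 10.
Given |C| = 7, check: satisfied.
This |C| is below the Plotkin bound.


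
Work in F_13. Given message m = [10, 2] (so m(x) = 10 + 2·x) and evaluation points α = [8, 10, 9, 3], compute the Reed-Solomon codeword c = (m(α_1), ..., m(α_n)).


c = [0, 4, 2, 3]

Message polynomial: m(x) = 10 + 2·x (mod 13).
For each evaluation point α_i, compute m(α_i) mod 13:
  α_1 = 8: Horner steps 2 → 0, so m(8) = 0.
  α_2 = 10: Horner steps 2 → 4, so m(10) = 4.
  α_3 = 9: Horner steps 2 → 2, so m(9) = 2.
  α_4 = 3: Horner steps 2 → 3, so m(3) = 3.
Codeword c = [0, 4, 2, 3] ∈ F_13^4.


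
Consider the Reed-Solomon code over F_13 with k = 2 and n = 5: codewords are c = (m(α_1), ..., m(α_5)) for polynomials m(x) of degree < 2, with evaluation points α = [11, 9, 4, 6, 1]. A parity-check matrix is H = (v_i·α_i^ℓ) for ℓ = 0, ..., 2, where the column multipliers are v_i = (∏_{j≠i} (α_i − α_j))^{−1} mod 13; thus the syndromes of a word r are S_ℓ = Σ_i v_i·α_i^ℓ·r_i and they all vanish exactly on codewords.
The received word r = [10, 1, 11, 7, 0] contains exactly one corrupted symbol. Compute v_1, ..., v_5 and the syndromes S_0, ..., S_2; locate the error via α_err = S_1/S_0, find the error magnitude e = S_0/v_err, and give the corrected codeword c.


S = (12, 12, 12), error at position 5, error magnitude e = 9, c = [10, 1, 11, 7, 4].

Step 1: column multipliers v_i = (∏_{j≠i}(α_i − α_j))^{−1} mod 13.
  i = 1 (α = 11): (11−9)(11−4)(11−6)(11−1) = 2·7·5·10 = 700 ≡ 11, so v_1 = 11^{−1} = 6 (mod 13).
  i = 2 (α = 9): (9−11)(9−4)(9−6)(9−1) = (−2)·5·3·8 = −240 ≡ 7, so v_2 = 7^{−1} = 2 (mod 13).
  i = 3 (α = 4): (4−11)(4−9)(4−6)(4−1) = (−7)·(−5)·(−2)·3 = −210 ≡ 11, so v_3 = 11^{−1} = 6 (mod 13).
  i = 4 (α = 6): (6−11)(6−9)(6−4)(6−1) = (−5)·(−3)·2·5 = 150 ≡ 7, so v_4 = 7^{−1} = 2 (mod 13).
  i = 5 (α = 1): (1−11)(1−9)(1−4)(1−6) = (−10)·(−8)·(−3)·(−5) = 1200 ≡ 4, so v_5 = 4^{−1} = 10 (mod 13).
  v = [6, 2, 6, 2, 10].
Step 2: syndromes of r = [10, 1, 11, 7, 0] (all sums mod 13).
  S_0 = Σ v_i r_i = 6·10 + 2·1 + 6·11 + 2·7 + 10·0 = 142 ≡ 12.
  S_1 = Σ v_i α_i r_i = 6·11·10 + 2·9·1 + 6·4·11 + 2·6·7 + 10·1·0 = 1026 ≡ 12.
  α_i^2 mod 13 = [4, 3, 3, 10, 1].
  S_2 = Σ v_i α_i^2 r_i = 6·4·10 + 2·3·1 + 6·3·11 + 2·10·7 + 10·1·0 = 584 ≡ 12.
  S = (12, 12, 12) ≠ 0, so r is not a codeword (an error is present).
Step 3: locate the error. For a single error e at position i, S_ℓ = v_i·e·α_i^ℓ, so α_err = S_1/S_0.
  S_0^{−1} = 12^{−1} = 12 (mod 13), so α_err = 12·12 = 144 ≡ 1 = α_5. Error position i = 5.
  Consistency check: S_2/S_1 = 12·12 = 144 ≡ 1 = α_err ✓ (single-error assumption holds).
Step 4: error magnitude e = S_0/v_5 = S_0·∏_{j≠5}(α_5 − α_j) = 12·4 = 48 ≡ 9 (mod 13).
Step 5: correct position 5: c_5 = r_5 − e = 0 − 9 ≡ 4 (mod 13). Hence c = [10, 1, 11, 7, 4].
  Check: interpolating c through the α_i gives m(x) = 6 + 11·x (degree < 2) with m(α_i) = c_i for every i, so c is indeed a codeword.
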